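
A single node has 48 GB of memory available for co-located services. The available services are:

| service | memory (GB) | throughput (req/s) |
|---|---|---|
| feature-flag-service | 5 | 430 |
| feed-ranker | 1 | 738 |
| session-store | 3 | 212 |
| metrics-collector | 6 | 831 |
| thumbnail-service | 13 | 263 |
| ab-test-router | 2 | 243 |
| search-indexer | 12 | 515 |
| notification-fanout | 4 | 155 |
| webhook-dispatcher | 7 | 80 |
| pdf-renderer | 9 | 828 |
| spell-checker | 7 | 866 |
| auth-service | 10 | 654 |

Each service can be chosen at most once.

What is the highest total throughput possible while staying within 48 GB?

4957

Best packing: feature-flag-service + feed-ranker + session-store + metrics-collector + ab-test-router + notification-fanout + pdf-renderer + spell-checker + auth-service — 47 GB, 4957 total.
An exhaustive check of the 4096 subsets confirms 4957.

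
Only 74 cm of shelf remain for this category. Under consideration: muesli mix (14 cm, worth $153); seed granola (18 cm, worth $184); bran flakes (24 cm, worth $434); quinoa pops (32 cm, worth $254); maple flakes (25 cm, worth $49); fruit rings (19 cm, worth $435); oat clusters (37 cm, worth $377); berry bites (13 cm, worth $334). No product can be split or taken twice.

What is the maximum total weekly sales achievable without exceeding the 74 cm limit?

1387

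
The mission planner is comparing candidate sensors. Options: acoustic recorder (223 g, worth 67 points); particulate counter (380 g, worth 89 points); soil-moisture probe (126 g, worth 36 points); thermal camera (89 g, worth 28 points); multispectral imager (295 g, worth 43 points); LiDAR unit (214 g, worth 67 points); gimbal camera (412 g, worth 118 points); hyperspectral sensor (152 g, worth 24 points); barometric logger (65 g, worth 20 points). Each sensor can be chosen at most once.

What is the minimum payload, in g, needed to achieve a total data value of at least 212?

715

Look for the lowest-payload combination reaching 212.
thermal camera + LiDAR unit + gimbal camera: 213 data value at 715 g.
Any bundle with less than 715 g falls short of 212.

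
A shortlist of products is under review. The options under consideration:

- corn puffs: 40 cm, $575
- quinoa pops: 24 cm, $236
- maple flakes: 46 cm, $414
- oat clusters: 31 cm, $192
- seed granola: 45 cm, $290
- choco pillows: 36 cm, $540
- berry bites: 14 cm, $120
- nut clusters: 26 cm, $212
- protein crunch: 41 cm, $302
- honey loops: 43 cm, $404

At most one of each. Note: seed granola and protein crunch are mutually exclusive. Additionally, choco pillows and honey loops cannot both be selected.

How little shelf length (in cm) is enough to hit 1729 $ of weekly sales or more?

Need the lightest bundle worth ≥ 1729.
corn puffs + quinoa pops + maple flakes + choco pillows: 1765 weekly sales at 146 cm.
Any bundle with less than 146 cm falls short of 1729.

146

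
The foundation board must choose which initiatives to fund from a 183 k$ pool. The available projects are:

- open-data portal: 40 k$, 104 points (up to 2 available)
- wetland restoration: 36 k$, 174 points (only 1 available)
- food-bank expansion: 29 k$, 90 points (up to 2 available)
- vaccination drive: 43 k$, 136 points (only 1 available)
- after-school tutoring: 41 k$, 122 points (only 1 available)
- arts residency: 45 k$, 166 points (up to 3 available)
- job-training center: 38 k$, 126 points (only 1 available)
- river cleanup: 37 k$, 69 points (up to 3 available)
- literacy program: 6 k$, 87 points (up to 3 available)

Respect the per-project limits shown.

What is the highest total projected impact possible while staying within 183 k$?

Density check — literacy program 14.50, wetland restoration 4.83, arts residency 3.69 are the best per k$.
Taking wetland restoration + 2×arts residency + job-training center + 3×literacy program: 182 k$ used, 893 in projected impact.
The spare 1 k$ is too small for any remaining project, and no exchange beats 893.

893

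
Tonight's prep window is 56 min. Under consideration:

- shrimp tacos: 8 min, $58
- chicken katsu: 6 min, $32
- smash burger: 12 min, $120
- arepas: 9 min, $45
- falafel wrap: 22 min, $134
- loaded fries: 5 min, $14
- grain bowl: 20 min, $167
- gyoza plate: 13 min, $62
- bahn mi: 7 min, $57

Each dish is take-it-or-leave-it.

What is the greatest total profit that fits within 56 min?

447

Density check — smash burger 10.00, grain bowl 8.35, bahn mi 8.14, shrimp tacos 7.25 are the best per min.
Filling by ratio: shrimp tacos + chicken katsu + smash burger + grain bowl + bahn mi for 434, with 3 min left unused.
The 6 min tied up in chicken katsu is better spent on arepas — total rises to 447 (56 min).
Every other selection either busts 56 min or fails to beat 447.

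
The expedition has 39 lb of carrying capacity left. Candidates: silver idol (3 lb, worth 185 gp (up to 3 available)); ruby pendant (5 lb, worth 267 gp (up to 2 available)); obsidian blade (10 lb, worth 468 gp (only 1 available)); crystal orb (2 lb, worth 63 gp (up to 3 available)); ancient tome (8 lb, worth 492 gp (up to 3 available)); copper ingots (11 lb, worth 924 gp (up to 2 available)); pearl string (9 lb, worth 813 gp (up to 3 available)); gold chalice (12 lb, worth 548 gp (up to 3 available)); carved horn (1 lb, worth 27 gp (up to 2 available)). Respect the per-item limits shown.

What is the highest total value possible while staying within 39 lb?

Copper ingots + 3×pearl string + carved horn uses 39 of the 39 lb and totals 3390.
Every other selection either busts 39 lb or exceeds an availability limit or fails to beat 3390.

3390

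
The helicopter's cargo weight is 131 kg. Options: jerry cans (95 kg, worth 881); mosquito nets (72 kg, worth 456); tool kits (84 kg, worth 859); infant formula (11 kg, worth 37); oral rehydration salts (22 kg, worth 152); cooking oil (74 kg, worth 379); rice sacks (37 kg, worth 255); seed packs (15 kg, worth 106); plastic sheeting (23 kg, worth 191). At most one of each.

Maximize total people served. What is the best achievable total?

1202

By people served per kg: tool kits 10.23, jerry cans 9.27, plastic sheeting 8.30, seed packs 7.07 lead.
The ratio heuristic lands on tool kits + seed packs + plastic sheeting (1156) but leaves 9 kg idle.
Dropping seed packs frees 15 kg; slotting in oral rehydration salts (22 kg) lifts the total to 1202 at 129 kg.
Every other selection either busts 131 kg or fails to beat 1202.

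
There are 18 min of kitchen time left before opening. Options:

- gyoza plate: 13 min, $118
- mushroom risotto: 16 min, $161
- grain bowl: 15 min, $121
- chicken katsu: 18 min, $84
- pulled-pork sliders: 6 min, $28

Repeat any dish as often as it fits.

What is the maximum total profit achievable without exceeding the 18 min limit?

By profit per min: mushroom risotto 10.06, gyoza plate 9.08, grain bowl 8.07, chicken katsu 4.67 lead.
The ratio ordering already packs tightly: mushroom risotto, 16 min, 161.
That's the maximum — no swap from here does better than 161.

161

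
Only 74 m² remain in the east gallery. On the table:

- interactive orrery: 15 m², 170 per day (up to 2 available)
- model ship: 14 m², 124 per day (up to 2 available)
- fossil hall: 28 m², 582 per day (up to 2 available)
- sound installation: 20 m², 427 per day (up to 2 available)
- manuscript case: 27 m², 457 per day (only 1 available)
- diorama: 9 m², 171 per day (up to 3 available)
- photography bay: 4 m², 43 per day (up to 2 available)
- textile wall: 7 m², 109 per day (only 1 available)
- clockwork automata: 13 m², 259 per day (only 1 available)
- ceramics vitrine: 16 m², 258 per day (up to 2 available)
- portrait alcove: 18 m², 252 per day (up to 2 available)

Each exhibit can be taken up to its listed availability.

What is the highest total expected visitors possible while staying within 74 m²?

1506

A density-first pass picks fossil hall + 2×sound installation + photography bay — 1479 at 72 m².
The 44 m² tied up in 2×sound installation and photography bay is better spent on fossil hall + 2×diorama — total rises to 1506 (74 m²).
Every other selection either busts 74 m² or exceeds an availability limit or fails to beat 1506.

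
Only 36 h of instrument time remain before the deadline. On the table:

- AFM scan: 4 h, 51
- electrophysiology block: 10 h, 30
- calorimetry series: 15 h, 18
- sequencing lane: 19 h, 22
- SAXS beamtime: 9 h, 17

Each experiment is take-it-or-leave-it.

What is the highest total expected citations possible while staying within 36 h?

Filling by ratio: AFM scan + electrophysiology block + SAXS beamtime for 98, with 13 h left unused.
Dropping SAXS beamtime frees 9 h; slotting in sequencing lane (19 h) lifts the total to 103 at 33 h.
Runner-up AFM scan + electrophysiology block + calorimetry series tops out at 99.

103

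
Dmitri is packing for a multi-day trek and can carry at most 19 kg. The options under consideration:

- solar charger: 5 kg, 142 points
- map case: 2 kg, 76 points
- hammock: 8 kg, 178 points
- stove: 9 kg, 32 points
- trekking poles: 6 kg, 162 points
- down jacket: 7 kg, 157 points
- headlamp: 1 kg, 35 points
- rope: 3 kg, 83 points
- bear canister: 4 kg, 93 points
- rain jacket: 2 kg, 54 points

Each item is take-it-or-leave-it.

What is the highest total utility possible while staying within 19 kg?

By utility per kg: map case 38.00, headlamp 35.00, solar charger 28.40 lead.
Solar charger + map case + trekking poles + headlamp + rope + rain jacket uses 19 of the 19 kg and totals 552.
No other feasible combination exceeds 552.

552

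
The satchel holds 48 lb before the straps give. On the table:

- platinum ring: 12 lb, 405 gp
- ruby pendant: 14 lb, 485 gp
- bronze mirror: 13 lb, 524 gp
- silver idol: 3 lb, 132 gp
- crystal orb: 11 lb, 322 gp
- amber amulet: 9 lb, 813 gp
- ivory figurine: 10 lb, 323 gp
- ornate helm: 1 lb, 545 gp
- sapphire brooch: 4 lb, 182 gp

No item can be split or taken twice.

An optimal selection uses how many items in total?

Optimal total is 2742.
For example platinum ring + bronze mirror + silver idol + amber amulet + ivory figurine + ornate helm achieves it, using 48 lb.
Every optimal selection uses 6 items.

6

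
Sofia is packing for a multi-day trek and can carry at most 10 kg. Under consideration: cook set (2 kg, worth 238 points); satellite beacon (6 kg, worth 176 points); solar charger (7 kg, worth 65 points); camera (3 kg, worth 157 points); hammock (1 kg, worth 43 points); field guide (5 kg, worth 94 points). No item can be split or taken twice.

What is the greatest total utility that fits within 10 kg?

489

A density-first pass picks cook set + camera + hammock — 438 at 6 kg.
Replace hammock with field guide: the trade gains 51 net, giving 489 at 10 kg.
The closest alternative, cook set + satellite beacon + hammock, reaches only 457.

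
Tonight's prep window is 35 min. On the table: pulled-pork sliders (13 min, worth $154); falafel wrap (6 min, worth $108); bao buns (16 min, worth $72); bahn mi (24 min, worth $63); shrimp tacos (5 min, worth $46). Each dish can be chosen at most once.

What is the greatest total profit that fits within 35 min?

334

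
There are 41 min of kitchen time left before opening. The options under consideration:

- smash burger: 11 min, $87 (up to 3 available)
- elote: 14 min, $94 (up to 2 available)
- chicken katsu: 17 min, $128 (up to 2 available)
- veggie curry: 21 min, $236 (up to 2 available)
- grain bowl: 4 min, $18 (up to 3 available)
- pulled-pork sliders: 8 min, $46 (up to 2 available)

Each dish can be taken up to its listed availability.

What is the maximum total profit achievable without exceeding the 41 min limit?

Ranking by ratio (profit/min): veggie curry 11.24, smash burger 7.91, chicken katsu 7.53, elote 6.71.
Smash burger + veggie curry + pulled-pork sliders uses 40 of the 41 min and totals 369.
The spare 1 min is too small for any remaining dish, and no exchange beats 369.

369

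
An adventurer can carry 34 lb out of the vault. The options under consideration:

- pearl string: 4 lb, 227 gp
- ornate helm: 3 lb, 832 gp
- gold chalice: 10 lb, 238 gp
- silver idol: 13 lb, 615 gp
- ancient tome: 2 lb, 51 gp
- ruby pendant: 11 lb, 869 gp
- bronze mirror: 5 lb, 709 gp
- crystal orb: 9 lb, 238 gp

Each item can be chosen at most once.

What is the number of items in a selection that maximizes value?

Optimal total is 3076.
ornate helm + silver idol + ancient tome + ruby pendant + bronze mirror hits 3076 at 34 lb.
Every optimal selection uses 5 items.

5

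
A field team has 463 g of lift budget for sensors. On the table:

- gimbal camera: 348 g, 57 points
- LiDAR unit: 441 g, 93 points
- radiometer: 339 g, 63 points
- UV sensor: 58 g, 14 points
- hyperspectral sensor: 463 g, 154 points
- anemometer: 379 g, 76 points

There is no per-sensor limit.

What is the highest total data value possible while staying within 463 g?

154

Best packing: hyperspectral sensor — 463 g, 154 total.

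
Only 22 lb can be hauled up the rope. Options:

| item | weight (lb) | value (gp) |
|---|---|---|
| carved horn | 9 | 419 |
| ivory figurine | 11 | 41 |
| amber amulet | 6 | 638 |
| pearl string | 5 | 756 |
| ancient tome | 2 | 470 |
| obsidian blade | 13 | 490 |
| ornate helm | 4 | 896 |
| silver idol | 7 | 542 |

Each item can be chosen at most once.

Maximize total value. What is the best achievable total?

2832

A density-first pass picks amber amulet + pearl string + ancient tome + ornate helm — 2760 at 17 lb.
Replace ancient tome with silver idol: the trade gains 72 net, giving 2832 at 22 lb.
No other feasible combination exceeds 2832.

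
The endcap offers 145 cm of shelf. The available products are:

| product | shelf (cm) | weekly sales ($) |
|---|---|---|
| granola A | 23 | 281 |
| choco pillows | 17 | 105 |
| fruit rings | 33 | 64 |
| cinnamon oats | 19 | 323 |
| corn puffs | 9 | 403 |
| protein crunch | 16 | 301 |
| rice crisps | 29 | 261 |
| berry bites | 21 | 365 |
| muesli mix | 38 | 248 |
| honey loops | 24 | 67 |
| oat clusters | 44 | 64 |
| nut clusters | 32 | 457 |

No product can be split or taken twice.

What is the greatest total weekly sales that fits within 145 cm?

Taking granola A + choco pillows + cinnamon oats + corn puffs + protein crunch + berry bites + nut clusters: 137 cm used, 2235 in weekly sales.
Runner-up choco pillows + cinnamon oats + corn puffs + protein crunch + rice crisps + berry bites + nut clusters tops out at 2215.

2235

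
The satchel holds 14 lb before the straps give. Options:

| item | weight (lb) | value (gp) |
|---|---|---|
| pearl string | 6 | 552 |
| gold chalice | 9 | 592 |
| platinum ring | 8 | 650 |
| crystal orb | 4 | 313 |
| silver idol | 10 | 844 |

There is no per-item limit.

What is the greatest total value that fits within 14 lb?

1202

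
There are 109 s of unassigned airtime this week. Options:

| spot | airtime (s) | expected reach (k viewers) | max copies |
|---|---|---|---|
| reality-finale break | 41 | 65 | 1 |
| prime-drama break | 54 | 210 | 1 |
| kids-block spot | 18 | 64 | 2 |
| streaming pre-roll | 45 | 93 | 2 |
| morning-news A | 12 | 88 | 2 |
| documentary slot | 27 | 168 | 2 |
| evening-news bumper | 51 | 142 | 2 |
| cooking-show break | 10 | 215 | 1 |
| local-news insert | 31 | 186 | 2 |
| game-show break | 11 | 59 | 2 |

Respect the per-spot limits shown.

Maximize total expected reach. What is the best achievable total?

825

Filling by ratio: 2×morning-news A + 2×documentary slot + cooking-show break + game-show break for 786, with 10 s left unused.
Replace morning-news A and game-show break with local-news insert: the trade gains 39 net, giving 825 at 107 s.
That's the maximum — no swap from here does better than 825.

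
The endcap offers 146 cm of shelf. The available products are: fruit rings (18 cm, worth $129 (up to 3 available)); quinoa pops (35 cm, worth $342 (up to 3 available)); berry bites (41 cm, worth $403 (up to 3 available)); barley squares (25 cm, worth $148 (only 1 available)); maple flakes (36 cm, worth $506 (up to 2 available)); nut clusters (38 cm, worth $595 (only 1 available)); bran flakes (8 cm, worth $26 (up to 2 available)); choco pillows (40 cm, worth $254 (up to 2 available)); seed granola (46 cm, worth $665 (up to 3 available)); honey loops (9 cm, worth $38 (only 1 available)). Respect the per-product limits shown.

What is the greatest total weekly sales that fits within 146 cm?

2021

A density-first pass picks nut clusters + 2×seed granola + honey loops — 1963 at 139 cm.
Replace nut clusters and honey loops with bran flakes + seed granola: the trade gains 58 net, giving 2021 at 146 cm.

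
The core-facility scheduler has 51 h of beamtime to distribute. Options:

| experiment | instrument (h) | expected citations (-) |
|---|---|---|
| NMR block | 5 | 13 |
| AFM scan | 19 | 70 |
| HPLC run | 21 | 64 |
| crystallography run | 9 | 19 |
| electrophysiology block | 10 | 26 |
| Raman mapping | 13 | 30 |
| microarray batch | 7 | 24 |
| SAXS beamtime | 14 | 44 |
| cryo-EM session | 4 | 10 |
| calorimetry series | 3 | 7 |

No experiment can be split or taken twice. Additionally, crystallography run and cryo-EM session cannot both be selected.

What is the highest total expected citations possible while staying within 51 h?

168

Taking the top-ratio experiments first gives NMR block + AFM scan + microarray batch + SAXS beamtime + cryo-EM session for 161 (49 h).
The 19 h tied up in NMR block and SAXS beamtime is better spent on HPLC run — total rises to 168 (51 h).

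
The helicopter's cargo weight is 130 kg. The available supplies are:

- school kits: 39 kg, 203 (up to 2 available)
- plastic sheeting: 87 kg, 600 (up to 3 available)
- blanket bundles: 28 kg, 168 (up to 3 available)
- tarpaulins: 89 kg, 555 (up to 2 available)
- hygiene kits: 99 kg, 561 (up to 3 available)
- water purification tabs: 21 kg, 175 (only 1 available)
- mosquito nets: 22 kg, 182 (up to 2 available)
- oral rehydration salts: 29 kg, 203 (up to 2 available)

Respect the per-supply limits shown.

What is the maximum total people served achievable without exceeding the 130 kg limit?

Density check — water purification tabs 8.33, mosquito nets 8.27, oral rehydration salts 7.00, plastic sheeting 6.90 are the best per kg.
Filling by ratio: water purification tabs + 2×mosquito nets + 2×oral rehydration salts for 945, with 7 kg left unused.
Dropping mosquito nets and 2×oral rehydration salts frees 80 kg; slotting in plastic sheeting (87 kg) lifts the total to 957 at 130 kg.
Nothing else within 130 kg beats 957.

957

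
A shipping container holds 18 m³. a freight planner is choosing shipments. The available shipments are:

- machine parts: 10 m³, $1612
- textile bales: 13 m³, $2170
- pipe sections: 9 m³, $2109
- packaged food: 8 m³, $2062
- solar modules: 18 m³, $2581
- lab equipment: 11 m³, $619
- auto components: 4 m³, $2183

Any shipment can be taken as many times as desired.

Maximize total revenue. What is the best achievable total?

4×auto components uses 16 of the 18 m³ and totals 8732.
That's the maximum — no swap from here does better than 8732.

8732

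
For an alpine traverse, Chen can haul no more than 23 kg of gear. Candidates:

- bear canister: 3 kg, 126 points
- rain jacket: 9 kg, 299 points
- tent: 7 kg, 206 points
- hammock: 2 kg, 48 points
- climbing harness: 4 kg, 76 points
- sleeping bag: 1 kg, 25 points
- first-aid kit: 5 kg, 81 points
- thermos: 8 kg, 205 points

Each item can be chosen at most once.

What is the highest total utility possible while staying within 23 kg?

707

By utility per kg: bear canister 42.00, rain jacket 33.22, tent 29.43 lead.
Greedy by ratio would take bear canister + rain jacket + tent + hammock + sleeping bag: 22 kg used, total 704.
Replace hammock and sleeping bag with climbing harness: the trade gains 3 net, giving 707 at 23 kg.
Runner-up bear canister + rain jacket + tent + hammock + sleeping bag tops out at 704.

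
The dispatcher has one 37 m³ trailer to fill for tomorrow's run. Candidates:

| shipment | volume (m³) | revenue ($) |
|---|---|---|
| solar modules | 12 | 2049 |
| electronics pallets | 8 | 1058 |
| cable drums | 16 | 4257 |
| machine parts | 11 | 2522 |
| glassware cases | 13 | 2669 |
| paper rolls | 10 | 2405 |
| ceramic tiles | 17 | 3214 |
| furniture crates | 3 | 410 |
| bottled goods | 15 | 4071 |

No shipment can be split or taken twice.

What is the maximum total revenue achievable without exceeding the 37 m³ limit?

9184

By revenue per m³: bottled goods 271.40, cable drums 266.06, paper rolls 240.50 lead.
A density-first pass picks cable drums + furniture crates + bottled goods — 8738 at 34 m³.
Dropping furniture crates and bottled goods frees 18 m³; slotting in machine parts + paper rolls (21 m³) lifts the total to 9184 at 37 m³.
Next best is machine parts + paper rolls + bottled goods at 8998 (36 m³) — short by 186.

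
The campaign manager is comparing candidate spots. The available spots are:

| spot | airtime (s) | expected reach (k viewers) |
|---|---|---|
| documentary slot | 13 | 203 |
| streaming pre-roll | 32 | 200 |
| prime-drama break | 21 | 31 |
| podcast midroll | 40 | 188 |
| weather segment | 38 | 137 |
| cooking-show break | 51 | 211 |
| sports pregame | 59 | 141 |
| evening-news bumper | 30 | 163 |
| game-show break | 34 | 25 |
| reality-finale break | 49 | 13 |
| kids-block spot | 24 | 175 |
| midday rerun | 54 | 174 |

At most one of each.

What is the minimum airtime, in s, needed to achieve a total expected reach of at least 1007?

177

Look for the lowest-airtime combination reaching 1007.
documentary slot + streaming pre-roll + podcast midroll + weather segment + evening-news bumper + kids-block spot: 1066 expected reach at 177 s.
Below 177 s the best achievable stays under 1007.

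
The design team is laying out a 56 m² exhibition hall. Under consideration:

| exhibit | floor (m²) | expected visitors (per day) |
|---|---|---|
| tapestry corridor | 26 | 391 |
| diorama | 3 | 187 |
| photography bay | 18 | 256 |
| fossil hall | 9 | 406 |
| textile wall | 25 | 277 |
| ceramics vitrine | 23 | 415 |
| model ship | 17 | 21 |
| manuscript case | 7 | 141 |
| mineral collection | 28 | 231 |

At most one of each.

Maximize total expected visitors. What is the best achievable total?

The ratio heuristic lands on diorama + fossil hall + ceramics vitrine + manuscript case (1149) but leaves 14 m² idle.
Dropping manuscript case frees 7 m²; slotting in photography bay (18 m²) lifts the total to 1264 at 53 m².
The closest alternative, tapestry corridor + diorama + photography bay + fossil hall, reaches only 1240.

1264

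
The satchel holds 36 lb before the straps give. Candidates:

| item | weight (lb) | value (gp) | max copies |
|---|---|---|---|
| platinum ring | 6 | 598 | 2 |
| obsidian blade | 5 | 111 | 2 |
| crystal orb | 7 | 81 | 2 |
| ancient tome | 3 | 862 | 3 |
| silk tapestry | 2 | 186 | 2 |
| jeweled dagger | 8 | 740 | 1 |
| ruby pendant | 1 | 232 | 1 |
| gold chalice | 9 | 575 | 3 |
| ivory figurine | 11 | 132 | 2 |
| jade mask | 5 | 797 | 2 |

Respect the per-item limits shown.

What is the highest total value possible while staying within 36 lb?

5980

By value per lb: ancient tome 287.33, ruby pendant 232.00, jade mask 159.40, platinum ring 99.67 lead.
The ratio ordering already packs tightly: 2×platinum ring + 3×ancient tome + 2×silk tapestry + ruby pendant + 2×jade mask, 36 lb, 5980.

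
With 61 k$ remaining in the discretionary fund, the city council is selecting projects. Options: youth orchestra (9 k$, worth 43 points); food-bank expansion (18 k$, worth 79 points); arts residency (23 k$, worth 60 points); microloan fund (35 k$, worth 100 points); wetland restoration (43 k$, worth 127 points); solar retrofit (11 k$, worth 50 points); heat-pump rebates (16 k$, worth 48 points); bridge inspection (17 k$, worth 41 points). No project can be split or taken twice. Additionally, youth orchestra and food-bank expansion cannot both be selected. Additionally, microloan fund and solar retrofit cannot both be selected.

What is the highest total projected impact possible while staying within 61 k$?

206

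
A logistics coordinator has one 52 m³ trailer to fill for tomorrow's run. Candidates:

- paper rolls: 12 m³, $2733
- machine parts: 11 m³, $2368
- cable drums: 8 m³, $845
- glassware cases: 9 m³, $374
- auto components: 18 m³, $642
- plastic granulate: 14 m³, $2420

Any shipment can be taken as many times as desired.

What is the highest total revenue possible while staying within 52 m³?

10932

Density check — paper rolls 227.75, machine parts 215.27, plastic granulate 172.86 are the best per m³.
The ratio ordering already packs tightly: 4×paper rolls, 48 m³, 10932.
That's the maximum — no swap from here does better than 10932.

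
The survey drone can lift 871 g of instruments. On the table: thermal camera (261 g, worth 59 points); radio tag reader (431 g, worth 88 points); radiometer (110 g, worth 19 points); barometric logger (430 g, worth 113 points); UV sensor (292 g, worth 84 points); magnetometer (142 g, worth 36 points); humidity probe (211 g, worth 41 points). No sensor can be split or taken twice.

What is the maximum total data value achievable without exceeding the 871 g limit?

233

Barometric logger + UV sensor + magnetometer uses 864 of the 871 g and totals 233.
Every other selection either busts 871 g or fails to beat 233.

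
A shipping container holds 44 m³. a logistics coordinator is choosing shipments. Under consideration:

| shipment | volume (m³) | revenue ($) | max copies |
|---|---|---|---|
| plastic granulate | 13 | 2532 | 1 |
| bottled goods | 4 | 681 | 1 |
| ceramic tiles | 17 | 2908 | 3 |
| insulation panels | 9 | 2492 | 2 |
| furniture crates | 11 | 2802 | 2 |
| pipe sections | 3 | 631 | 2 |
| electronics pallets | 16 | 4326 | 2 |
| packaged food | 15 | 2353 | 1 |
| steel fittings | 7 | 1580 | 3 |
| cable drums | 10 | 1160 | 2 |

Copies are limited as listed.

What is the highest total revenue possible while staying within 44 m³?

11775

By revenue per m³: insulation panels 276.89, electronics pallets 270.38, furniture crates 254.73 lead.
Taking the top-ratio shipments first gives 2×insulation panels + pipe sections + electronics pallets + steel fittings for 11521 (44 m³).
The 16 m³ tied up in insulation panels and steel fittings is better spent on electronics pallets — total rises to 11775 (44 m³).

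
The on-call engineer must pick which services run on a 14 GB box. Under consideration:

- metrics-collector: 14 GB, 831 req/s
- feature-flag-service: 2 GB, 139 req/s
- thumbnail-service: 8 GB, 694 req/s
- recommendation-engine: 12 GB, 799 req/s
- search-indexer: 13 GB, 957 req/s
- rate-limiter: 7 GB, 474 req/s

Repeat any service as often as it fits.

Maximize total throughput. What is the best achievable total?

Taking 3×feature-flag-service + thumbnail-service: 14 GB used, 1111 in throughput.
Every other selection either busts 14 GB or fails to beat 1111.

1111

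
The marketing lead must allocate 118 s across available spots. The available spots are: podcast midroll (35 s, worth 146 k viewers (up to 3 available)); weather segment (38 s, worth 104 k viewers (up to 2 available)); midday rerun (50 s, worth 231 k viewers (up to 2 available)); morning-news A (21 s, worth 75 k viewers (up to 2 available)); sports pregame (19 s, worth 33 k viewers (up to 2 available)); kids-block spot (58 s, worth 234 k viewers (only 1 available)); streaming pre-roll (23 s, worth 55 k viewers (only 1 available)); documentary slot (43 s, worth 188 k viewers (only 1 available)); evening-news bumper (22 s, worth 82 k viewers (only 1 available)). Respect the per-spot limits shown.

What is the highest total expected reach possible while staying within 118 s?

Density check — midday rerun 4.62, documentary slot 4.37, podcast midroll 4.17 are the best per s.
The ratio heuristic lands on 2×midday rerun (462) but leaves 18 s idle.
Replace midday rerun with documentary slot + evening-news bumper: the trade gains 39 net, giving 501 at 115 s.

501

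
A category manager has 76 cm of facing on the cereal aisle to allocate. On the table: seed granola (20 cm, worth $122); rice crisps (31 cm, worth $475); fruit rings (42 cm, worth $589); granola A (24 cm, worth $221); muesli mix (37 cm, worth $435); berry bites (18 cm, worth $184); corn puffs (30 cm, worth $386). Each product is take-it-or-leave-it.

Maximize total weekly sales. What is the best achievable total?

Density check — rice crisps 15.32, fruit rings 14.02, corn puffs 12.87, muesli mix 11.76 are the best per cm.
Best packing: rice crisps + fruit rings — 73 cm, 1064 total.
Runner-up fruit rings + corn puffs tops out at 975.

1064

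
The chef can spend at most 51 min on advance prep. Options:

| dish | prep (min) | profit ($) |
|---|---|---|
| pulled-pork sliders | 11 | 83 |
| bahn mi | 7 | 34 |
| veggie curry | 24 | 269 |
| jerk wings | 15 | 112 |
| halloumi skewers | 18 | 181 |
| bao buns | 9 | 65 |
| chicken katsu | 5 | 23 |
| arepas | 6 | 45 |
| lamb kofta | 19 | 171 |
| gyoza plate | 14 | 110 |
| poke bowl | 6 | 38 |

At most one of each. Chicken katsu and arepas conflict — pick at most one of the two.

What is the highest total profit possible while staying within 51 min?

Filling by ratio: veggie curry + halloumi skewers + arepas for 495, with 3 min left unused.
Replace arepas with bao buns: the trade gains 20 net, giving 515 at 51 min.
The closest alternative, veggie curry + halloumi skewers + arepas, reaches only 495.

515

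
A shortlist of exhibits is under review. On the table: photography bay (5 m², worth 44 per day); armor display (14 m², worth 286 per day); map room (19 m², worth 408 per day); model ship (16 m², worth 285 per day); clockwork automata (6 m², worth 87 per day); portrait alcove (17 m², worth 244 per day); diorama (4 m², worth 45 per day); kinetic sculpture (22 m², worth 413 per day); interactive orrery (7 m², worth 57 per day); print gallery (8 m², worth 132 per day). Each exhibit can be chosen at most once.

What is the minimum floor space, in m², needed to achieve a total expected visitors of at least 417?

22

Need the lightest bundle worth ≥ 417.
Taking armor display + print gallery gives 418 (≥ 417) for 22 m².
Below 22 m² the best achievable stays under 417.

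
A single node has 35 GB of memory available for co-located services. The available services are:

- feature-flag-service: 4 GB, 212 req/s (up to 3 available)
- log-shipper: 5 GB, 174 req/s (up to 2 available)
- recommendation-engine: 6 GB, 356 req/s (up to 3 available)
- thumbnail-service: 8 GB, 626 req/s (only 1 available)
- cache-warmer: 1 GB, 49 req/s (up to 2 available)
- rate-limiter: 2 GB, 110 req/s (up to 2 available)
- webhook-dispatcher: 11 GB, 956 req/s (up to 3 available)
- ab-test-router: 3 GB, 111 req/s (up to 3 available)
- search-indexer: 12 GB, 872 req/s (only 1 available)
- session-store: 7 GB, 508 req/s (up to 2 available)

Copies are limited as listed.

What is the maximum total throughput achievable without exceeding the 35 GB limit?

2978

Best packing: rate-limiter + 3×webhook-dispatcher — 35 GB, 2978 total.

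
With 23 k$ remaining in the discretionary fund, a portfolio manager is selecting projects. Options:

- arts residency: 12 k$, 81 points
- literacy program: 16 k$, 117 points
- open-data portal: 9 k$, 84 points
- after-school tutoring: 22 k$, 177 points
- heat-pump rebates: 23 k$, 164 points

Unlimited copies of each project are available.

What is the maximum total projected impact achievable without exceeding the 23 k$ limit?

177

The ratio heuristic lands on 2×open-data portal (168) but leaves 5 k$ idle.
Dropping 2×open-data portal frees 18 k$; slotting in after-school tutoring (22 k$) lifts the total to 177 at 22 k$.
The spare 1 k$ is too small for any remaining project, and no exchange beats 177.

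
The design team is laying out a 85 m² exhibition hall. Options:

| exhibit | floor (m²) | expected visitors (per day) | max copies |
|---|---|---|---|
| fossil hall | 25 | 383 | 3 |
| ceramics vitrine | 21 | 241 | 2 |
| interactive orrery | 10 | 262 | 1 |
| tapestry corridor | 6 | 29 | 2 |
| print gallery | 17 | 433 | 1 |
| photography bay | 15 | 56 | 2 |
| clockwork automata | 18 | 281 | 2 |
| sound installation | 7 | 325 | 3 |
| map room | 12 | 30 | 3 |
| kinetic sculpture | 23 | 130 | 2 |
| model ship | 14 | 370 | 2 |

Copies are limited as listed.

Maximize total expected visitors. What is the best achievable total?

2439

Best packing: interactive orrery + tapestry corridor + print gallery + 3×sound installation + 2×model ship — 82 m², 2439 total.
No other feasible combination exceeds 2439.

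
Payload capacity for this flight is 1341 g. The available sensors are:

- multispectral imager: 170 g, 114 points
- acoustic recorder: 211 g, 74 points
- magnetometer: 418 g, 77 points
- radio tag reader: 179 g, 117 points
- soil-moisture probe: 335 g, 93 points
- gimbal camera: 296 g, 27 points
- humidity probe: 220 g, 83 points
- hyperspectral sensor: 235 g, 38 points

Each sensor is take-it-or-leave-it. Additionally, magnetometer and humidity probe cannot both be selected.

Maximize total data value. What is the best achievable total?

481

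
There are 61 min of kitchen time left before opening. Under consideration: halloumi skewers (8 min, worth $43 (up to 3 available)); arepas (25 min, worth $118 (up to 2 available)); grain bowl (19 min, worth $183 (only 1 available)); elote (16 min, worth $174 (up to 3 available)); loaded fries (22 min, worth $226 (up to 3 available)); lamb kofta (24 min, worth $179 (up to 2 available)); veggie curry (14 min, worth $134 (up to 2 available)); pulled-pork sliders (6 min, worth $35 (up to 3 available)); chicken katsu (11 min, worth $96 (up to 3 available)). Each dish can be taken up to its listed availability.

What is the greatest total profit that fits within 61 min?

626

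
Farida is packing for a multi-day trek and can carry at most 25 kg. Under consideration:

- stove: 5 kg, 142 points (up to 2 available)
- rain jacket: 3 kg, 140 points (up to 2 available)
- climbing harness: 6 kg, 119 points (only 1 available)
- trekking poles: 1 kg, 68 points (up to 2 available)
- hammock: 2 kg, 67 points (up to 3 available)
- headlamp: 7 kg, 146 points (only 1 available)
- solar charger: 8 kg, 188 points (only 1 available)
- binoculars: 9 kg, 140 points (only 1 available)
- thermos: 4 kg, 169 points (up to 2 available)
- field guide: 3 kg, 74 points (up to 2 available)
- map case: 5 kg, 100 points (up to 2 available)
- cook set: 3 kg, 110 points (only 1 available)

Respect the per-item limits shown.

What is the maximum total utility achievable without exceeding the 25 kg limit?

1065

The ratio ordering already packs tightly: 2×rain jacket + 2×trekking poles + 3×hammock + 2×thermos + cook set, 25 kg, 1065.
No other feasible combination exceeds 1065.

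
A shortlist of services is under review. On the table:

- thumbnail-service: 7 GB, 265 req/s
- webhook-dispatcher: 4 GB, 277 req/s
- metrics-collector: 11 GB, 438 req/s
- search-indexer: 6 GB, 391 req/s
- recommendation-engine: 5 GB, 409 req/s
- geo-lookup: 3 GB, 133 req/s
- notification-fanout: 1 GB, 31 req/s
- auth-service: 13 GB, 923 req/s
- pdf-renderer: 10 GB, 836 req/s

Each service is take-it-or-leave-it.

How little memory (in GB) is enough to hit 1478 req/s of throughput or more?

19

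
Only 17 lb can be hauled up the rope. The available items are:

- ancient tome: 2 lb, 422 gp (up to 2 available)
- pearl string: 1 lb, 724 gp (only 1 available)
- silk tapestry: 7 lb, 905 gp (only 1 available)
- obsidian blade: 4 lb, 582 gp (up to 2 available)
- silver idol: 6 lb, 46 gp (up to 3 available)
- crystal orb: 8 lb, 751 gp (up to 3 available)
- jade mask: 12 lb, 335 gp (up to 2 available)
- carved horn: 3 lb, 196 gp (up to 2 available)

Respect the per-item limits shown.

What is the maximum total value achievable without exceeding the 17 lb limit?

Filling by ratio: 2×ancient tome + pearl string + 2×obsidian blade + carved horn for 2928, with 1 lb left unused.
The 7 lb tied up in obsidian blade and carved horn is better spent on silk tapestry — total rises to 3055 (16 lb).
Nothing else within 17 lb beats 3055.

3055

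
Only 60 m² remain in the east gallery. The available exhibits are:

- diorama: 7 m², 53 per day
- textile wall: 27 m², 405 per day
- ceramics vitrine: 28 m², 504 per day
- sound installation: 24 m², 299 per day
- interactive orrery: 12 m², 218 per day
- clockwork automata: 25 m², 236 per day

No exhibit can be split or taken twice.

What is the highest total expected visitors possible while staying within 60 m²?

909

Greedy by ratio would take diorama + ceramics vitrine + interactive orrery: 47 m² used, total 775.
The 19 m² tied up in diorama and interactive orrery is better spent on textile wall — total rises to 909 (55 m²).
The closest alternative, diorama + ceramics vitrine + sound installation, reaches only 856.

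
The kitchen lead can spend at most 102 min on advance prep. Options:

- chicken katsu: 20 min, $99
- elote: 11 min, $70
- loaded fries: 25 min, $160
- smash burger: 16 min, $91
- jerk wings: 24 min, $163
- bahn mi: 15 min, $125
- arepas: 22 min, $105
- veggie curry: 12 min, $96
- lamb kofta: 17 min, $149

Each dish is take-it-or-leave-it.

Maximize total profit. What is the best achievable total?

By profit per min: lamb kofta 8.76, bahn mi 8.33, veggie curry 8.00, jerk wings 6.79 lead.
The ratio heuristic lands on loaded fries + jerk wings + bahn mi + veggie curry + lamb kofta (693) but leaves 9 min idle.
The 25 min tied up in loaded fries is better spent on elote + arepas — total rises to 708 (101 min).
Every other selection either busts 102 min or fails to beat 708.

708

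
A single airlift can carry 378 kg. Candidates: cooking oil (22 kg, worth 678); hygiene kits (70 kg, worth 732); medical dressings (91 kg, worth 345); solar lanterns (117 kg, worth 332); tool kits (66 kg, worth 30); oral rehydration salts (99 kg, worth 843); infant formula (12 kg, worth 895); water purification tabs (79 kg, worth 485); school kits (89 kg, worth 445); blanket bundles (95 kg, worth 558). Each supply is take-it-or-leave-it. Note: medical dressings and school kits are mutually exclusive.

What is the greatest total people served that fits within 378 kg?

4191

Taking cooking oil + hygiene kits + oral rehydration salts + infant formula + water purification tabs + blanket bundles: 377 kg used, 4191 in people served.
Next best is cooking oil + hygiene kits + oral rehydration salts + infant formula + water purification tabs + school kits at 4078 (371 kg) — short by 113.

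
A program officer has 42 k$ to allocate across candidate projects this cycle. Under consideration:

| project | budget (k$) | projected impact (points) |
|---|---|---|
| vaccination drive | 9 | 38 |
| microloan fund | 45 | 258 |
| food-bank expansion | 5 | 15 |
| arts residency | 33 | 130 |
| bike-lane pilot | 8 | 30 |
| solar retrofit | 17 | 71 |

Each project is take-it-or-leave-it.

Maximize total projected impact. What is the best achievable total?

Density check — microloan fund 5.73, vaccination drive 4.22, solar retrofit 4.18, arts residency 3.94 are the best per k$.
Filling by ratio: vaccination drive + food-bank expansion + bike-lane pilot + solar retrofit for 154, with 3 k$ left unused.
Dropping food-bank expansion and bike-lane pilot and solar retrofit frees 30 k$; slotting in arts residency (33 k$) lifts the total to 168 at 42 k$.
The closest alternative, arts residency + bike-lane pilot, reaches only 160.

168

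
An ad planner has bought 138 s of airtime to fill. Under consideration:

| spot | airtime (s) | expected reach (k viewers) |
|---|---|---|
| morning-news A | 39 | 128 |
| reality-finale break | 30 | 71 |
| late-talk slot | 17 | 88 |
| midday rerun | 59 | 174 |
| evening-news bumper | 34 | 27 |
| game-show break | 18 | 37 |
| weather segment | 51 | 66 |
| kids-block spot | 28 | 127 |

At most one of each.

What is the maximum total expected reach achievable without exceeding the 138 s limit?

The ratio heuristic lands on morning-news A + reality-finale break + late-talk slot + game-show break + kids-block spot (451) but leaves 6 s idle.
The 57 s tied up in morning-news A and game-show break is better spent on midday rerun — total rises to 460 (134 s).
Runner-up morning-news A + reality-finale break + late-talk slot + game-show break + kids-block spot tops out at 451.

460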